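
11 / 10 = 1.10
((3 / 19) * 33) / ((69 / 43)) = 1419 / 437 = 3.25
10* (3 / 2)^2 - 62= -79 / 2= -39.50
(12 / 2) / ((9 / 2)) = 4 / 3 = 1.33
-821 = -821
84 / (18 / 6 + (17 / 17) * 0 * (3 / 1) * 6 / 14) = 28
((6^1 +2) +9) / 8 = 17 / 8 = 2.12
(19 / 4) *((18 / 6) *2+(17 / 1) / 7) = 1121 / 28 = 40.04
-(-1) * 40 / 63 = 40 / 63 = 0.63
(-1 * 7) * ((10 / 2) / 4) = -35 / 4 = -8.75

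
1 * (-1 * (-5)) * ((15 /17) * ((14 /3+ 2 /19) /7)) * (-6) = -2400 /133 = -18.05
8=8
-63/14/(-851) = 9/1702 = 0.01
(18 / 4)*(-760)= -3420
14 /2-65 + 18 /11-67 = -1357 /11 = -123.36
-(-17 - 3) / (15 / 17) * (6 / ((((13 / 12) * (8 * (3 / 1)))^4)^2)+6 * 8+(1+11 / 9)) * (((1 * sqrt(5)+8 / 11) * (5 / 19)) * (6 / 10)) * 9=802313582101451 / 681950882756+802313582101451 * sqrt(5) / 495964278368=4793.75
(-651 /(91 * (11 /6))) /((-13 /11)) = 558 /169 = 3.30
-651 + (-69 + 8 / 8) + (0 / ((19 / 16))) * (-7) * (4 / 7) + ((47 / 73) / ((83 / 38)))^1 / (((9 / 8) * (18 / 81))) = -4349277 / 6059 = -717.82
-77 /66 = -7 /6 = -1.17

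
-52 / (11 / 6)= -312 / 11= -28.36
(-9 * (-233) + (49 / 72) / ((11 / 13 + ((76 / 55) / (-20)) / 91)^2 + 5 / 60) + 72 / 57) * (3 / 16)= 1435117298019589 / 3646277327456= 393.58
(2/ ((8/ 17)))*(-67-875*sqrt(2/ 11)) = -14875*sqrt(22)/ 44-1139/ 4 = -1870.43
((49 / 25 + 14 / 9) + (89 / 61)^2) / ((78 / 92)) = 217374656 / 32651775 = 6.66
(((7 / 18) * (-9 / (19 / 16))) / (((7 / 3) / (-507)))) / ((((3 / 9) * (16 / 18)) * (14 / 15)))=616005 / 266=2315.81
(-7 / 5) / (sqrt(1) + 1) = -0.70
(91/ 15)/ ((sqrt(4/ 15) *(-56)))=-13 *sqrt(15)/ 240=-0.21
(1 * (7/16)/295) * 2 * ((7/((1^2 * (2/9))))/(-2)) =-441/9440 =-0.05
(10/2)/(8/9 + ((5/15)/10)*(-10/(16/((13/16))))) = 11520/2009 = 5.73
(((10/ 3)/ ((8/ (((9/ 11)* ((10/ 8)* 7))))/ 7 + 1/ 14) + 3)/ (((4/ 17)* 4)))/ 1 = 301869/ 16304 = 18.52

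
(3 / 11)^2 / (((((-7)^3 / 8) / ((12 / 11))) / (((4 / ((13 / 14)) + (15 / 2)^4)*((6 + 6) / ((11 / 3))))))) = -116466984 / 5934929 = -19.62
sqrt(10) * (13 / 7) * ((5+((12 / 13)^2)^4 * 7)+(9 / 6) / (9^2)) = 383596106479 * sqrt(10) / 23718939426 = 51.14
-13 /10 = -1.30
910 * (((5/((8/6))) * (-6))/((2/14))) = -143325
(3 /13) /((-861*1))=-1 /3731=-0.00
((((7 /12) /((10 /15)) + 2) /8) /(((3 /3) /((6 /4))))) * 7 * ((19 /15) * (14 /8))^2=2847929 /153600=18.54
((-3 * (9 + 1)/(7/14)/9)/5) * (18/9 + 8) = -40/3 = -13.33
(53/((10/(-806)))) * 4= -85436/5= -17087.20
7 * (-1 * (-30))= 210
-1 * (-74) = 74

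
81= 81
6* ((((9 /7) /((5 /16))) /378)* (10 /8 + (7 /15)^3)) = 0.09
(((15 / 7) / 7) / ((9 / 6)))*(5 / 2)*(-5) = -125 / 49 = -2.55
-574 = -574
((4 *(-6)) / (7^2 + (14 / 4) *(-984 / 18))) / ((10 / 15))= 108 / 427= 0.25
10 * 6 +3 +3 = 66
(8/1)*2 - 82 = -66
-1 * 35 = -35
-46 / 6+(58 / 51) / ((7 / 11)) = -2099 / 357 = -5.88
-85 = -85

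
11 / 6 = 1.83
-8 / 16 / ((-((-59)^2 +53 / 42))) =21 / 146255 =0.00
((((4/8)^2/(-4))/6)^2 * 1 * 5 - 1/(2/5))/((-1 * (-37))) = -23035/340992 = -0.07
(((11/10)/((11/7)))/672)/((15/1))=1/14400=0.00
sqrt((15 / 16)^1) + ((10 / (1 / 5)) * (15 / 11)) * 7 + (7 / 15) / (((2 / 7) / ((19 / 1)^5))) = sqrt(15) / 4 + 1334774861 / 330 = 4044773.27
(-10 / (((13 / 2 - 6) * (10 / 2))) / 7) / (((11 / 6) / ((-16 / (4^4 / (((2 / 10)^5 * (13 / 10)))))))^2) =-0.00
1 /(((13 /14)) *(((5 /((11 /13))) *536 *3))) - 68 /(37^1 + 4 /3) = -27716933 /15625740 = -1.77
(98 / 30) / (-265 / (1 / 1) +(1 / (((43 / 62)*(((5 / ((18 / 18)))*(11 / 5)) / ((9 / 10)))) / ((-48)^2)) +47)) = 3311 / 54534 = 0.06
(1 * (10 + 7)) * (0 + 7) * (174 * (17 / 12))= 29333.50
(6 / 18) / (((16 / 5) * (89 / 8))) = 5 / 534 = 0.01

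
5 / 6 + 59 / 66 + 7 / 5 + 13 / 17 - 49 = -42176 / 935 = -45.11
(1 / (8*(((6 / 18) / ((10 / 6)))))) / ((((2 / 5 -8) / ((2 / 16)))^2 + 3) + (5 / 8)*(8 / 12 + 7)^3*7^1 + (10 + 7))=3375 / 30715981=0.00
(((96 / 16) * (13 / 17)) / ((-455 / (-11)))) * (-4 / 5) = -264 / 2975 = -0.09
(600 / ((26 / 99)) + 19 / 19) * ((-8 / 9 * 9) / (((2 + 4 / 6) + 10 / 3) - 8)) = 118852 / 13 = 9142.46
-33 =-33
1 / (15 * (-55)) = -1 / 825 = -0.00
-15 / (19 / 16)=-240 / 19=-12.63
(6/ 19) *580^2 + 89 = 2020091/ 19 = 106320.58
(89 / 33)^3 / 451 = 704969 / 16207587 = 0.04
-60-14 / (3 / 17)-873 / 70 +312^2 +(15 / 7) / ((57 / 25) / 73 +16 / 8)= 75662029477 / 778470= 97193.25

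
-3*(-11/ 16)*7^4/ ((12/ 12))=79233/ 16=4952.06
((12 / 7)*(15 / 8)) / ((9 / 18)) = 6.43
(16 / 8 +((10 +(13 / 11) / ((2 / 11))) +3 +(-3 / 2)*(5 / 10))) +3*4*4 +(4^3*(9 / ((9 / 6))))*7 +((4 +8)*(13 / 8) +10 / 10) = 11109 / 4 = 2777.25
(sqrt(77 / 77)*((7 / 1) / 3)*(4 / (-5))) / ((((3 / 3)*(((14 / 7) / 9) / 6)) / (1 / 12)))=-21 / 5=-4.20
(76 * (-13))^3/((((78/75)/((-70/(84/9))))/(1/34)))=3477513000/17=204559588.24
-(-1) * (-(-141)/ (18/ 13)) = 611/ 6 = 101.83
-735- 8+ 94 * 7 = -85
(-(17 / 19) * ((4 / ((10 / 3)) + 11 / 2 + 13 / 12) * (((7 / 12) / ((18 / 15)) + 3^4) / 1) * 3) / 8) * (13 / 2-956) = 9827981843 / 48640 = 202055.55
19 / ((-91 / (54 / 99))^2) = 684 / 1002001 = 0.00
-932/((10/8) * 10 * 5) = -1864/125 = -14.91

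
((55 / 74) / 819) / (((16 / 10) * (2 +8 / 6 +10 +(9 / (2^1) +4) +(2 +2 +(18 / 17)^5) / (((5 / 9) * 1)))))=1952303375 / 108180265072152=0.00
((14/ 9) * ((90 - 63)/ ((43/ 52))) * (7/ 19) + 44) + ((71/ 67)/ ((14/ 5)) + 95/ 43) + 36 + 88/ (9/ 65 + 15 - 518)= 1266530849947/ 12524392678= 101.13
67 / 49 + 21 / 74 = 5987 / 3626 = 1.65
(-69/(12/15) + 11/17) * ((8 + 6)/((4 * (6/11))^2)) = -251.76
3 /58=0.05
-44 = -44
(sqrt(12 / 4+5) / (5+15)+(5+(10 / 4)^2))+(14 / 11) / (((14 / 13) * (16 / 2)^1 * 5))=sqrt(2) / 10+4963 / 440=11.42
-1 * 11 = -11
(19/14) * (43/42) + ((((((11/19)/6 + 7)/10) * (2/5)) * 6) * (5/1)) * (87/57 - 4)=-19.68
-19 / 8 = -2.38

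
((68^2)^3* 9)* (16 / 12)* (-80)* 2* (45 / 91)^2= -384396772442112000 / 8281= -46419124796777.20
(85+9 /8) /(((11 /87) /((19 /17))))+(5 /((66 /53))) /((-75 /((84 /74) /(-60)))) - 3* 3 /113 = 1071297032407 /1407324600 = 761.23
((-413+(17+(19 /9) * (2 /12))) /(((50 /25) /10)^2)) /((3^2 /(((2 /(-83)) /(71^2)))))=534125 /101671929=0.01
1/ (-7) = -1/ 7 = -0.14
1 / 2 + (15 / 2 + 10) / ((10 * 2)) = 11 / 8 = 1.38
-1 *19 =-19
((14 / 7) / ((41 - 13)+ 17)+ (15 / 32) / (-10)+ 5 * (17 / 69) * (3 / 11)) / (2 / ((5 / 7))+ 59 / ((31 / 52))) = 7533899 / 2298713472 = 0.00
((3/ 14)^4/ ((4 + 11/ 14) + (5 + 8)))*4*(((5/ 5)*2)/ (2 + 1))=9/ 28469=0.00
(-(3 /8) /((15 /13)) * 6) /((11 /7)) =-273 /220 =-1.24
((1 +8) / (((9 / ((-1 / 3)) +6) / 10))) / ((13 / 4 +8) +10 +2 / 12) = -360 / 1799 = -0.20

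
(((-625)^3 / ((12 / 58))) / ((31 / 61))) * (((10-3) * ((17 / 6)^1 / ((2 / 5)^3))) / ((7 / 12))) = -917755126953125 / 744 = -1233541837302.59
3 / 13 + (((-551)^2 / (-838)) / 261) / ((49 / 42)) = -109700 / 114387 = -0.96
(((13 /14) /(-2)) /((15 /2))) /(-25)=13 /5250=0.00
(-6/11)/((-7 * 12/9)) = 9/154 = 0.06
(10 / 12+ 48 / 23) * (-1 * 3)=-403 / 46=-8.76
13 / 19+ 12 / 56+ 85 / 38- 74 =-9425 / 133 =-70.86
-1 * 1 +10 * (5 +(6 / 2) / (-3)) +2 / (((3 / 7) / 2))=145 / 3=48.33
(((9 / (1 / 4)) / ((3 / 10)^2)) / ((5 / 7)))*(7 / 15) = 784 / 3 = 261.33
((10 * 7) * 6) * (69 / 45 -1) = 224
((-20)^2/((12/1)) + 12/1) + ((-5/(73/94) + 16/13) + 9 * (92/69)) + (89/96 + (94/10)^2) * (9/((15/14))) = 4567369481/5694000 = 802.14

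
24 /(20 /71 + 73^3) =1704 /27620227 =0.00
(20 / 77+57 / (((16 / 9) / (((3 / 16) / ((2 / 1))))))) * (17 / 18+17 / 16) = 37206727 / 5677056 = 6.55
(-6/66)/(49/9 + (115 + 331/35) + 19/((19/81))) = -315/730774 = -0.00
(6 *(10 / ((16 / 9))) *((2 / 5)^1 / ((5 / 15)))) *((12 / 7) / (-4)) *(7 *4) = -486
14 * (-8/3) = -112/3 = -37.33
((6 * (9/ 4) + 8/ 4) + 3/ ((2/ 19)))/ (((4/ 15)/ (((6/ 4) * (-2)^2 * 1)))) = 990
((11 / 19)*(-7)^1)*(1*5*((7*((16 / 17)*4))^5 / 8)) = -868481981480960 / 26977283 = -32193085.62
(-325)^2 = 105625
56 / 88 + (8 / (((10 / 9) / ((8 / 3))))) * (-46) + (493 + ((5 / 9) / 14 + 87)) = -2096491 / 6930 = -302.52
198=198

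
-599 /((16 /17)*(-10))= 10183 /160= 63.64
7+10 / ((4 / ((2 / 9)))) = 68 / 9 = 7.56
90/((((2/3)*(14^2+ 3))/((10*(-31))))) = -210.30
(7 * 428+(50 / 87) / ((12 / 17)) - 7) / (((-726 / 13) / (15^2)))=-12045.74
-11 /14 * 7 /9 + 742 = 13345 /18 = 741.39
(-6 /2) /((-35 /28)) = 12 /5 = 2.40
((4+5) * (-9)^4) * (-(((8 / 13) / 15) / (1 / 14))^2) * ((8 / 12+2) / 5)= -219469824 / 21125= -10389.10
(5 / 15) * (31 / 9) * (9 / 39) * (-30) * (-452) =140120 / 39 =3592.82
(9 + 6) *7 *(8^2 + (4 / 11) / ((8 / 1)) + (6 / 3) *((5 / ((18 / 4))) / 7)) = 446035 / 66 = 6758.11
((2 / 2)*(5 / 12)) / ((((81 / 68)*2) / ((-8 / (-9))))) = 340 / 2187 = 0.16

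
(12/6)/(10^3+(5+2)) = 2/1007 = 0.00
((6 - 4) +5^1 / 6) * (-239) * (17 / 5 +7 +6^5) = -79090358 / 15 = -5272690.53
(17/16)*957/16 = 16269/256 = 63.55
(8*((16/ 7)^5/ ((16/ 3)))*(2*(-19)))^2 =3572313278644224/ 282475249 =12646464.75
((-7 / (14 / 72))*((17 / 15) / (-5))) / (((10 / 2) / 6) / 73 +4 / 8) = 11169 / 700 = 15.96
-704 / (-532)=176 / 133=1.32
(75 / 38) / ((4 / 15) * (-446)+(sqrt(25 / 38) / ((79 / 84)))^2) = -7021125 / 420443872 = -0.02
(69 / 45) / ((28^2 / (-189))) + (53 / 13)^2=1538057 / 94640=16.25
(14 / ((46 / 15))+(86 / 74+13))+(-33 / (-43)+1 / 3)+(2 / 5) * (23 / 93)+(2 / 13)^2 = 19.95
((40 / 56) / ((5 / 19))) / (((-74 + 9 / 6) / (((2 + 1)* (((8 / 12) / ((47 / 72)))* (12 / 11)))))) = -65664 / 524755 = -0.13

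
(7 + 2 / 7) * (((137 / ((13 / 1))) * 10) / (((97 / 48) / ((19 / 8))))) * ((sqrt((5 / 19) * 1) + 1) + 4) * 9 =3772980 * sqrt(95) / 8827 + 358433100 / 8827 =44772.58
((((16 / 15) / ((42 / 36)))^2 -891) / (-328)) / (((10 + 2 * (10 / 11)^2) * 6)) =131944571 / 3399228000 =0.04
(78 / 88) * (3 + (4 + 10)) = 663 / 44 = 15.07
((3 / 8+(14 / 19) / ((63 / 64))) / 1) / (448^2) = 1537 / 274563072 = 0.00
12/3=4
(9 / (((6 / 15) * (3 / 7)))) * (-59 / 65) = -47.65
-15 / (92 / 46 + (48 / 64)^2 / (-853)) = -204720 / 27287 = -7.50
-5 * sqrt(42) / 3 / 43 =-5 * sqrt(42) / 129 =-0.25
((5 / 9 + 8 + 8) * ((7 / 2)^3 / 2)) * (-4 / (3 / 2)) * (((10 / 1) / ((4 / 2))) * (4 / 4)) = -255535 / 54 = -4732.13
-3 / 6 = -1 / 2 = -0.50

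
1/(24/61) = 61/24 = 2.54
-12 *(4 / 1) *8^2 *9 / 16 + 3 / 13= -22461 / 13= -1727.77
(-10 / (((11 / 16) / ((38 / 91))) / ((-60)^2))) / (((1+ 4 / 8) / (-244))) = 3560448000 / 1001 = 3556891.11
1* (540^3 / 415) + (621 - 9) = 31543596 / 83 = 380043.33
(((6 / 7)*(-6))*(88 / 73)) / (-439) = 3168 / 224329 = 0.01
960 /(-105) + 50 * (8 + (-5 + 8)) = 540.86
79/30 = 2.63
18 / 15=6 / 5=1.20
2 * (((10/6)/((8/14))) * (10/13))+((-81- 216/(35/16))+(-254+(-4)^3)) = -673294/1365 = -493.26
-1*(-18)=18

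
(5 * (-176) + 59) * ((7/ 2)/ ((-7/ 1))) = 821/ 2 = 410.50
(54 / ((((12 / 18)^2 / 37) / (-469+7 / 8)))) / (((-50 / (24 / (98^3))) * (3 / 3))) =2886111 / 2689120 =1.07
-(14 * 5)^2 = -4900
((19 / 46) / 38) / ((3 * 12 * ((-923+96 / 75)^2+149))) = 625 / 1758913689888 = 0.00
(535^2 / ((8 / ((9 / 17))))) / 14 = 2576025 / 1904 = 1352.95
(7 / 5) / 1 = 7 / 5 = 1.40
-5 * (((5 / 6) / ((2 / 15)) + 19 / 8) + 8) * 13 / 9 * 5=-43225 / 72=-600.35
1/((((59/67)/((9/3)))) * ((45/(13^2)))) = 12.79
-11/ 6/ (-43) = 11/ 258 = 0.04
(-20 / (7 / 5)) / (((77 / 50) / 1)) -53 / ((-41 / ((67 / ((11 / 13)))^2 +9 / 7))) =1968339696 / 243089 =8097.20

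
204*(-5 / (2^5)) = -255 / 8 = -31.88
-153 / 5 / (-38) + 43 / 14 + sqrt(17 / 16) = sqrt(17) / 4 + 2578 / 665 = 4.91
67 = 67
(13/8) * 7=91/8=11.38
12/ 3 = 4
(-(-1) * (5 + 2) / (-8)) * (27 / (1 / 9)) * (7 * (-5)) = 7441.88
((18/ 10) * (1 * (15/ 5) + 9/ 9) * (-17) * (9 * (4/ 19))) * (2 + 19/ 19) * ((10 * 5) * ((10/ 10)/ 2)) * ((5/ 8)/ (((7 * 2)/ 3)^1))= -2329.51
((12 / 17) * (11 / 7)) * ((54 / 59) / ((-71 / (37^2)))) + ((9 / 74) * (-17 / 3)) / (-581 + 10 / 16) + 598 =49534213152490 / 85636267381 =578.43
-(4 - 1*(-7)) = -11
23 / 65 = 0.35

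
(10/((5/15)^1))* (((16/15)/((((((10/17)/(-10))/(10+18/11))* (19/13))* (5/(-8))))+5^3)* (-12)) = -133925736/1045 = -128158.60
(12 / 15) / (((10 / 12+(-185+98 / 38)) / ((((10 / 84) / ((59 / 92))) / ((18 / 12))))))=-13984 / 25648539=-0.00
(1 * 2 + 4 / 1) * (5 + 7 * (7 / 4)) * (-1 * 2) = -207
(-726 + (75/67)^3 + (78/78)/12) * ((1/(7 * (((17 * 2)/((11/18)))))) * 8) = -28763723923/1932703038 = -14.88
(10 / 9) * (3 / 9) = 10 / 27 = 0.37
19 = 19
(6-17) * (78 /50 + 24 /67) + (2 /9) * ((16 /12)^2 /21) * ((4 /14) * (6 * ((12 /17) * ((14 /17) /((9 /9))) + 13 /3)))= -120706051789 /5763881025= -20.94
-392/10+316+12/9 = 4172/15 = 278.13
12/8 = 3/2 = 1.50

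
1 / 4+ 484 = 1937 / 4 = 484.25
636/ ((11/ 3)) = 173.45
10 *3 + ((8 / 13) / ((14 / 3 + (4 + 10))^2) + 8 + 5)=219137 / 5096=43.00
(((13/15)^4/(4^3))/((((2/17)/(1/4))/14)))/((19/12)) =3398759/20520000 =0.17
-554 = -554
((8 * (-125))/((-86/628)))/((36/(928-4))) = 24178000/129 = 187426.36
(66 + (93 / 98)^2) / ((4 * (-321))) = -214171 / 4110512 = -0.05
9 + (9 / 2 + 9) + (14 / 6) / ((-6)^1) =199 / 9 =22.11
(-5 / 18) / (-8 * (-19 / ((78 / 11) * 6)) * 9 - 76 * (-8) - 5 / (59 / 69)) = -3835 / 8757234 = -0.00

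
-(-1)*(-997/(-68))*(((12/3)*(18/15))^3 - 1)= 13657903/8500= 1606.81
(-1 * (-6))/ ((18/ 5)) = 5/ 3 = 1.67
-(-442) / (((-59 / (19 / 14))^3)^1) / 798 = -79781 / 11834759496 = -0.00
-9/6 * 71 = -213/2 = -106.50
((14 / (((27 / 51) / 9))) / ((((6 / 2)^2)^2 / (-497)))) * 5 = -591430 / 81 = -7301.60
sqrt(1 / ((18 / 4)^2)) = 2 / 9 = 0.22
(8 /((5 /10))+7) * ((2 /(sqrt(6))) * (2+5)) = 161 * sqrt(6) /3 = 131.46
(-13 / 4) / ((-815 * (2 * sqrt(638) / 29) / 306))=1989 * sqrt(638) / 71720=0.70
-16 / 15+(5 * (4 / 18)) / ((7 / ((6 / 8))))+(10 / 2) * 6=6101 / 210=29.05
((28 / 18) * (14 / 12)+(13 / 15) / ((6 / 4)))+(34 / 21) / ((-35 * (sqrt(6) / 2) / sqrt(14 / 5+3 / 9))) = 2.33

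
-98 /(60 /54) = -88.20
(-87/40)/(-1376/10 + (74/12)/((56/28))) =261/16142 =0.02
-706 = -706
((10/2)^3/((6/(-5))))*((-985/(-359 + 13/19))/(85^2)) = -467875/11805072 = -0.04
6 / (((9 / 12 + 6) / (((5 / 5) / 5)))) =8 / 45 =0.18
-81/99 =-0.82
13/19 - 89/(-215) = 4486/4085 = 1.10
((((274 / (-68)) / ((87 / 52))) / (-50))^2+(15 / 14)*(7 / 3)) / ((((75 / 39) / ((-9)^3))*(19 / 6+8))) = -21614184571473 / 254441921875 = -84.95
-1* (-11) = 11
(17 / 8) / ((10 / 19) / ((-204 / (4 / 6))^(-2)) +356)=323 / 7544992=0.00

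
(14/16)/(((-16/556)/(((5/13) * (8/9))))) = -4865/468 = -10.40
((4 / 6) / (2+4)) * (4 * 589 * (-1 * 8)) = -18848 / 9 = -2094.22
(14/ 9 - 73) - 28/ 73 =-47191/ 657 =-71.83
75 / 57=25 / 19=1.32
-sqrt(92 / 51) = -2 * sqrt(1173) / 51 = -1.34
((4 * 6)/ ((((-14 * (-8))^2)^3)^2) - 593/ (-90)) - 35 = -622625663308913597703257977/ 21914864958076739848765440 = -28.41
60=60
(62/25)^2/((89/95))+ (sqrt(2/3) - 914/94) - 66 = -36161183/522875+ sqrt(6)/3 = -68.34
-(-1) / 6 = 1 / 6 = 0.17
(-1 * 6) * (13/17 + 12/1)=-1302/17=-76.59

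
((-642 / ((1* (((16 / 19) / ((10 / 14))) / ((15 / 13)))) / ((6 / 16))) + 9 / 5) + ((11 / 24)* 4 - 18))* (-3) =21839197 / 29120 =749.97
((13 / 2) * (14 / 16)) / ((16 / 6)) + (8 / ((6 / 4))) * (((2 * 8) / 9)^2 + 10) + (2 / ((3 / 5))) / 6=2266787 / 31104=72.88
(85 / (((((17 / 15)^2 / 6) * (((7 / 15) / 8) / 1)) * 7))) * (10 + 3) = 10530000 / 833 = 12641.06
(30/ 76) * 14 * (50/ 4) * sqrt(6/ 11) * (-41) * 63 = -6780375 * sqrt(66)/ 418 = -131779.97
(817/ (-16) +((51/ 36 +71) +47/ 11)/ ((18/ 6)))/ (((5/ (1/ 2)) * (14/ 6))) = -40391/ 36960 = -1.09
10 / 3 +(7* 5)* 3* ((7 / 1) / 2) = 2225 / 6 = 370.83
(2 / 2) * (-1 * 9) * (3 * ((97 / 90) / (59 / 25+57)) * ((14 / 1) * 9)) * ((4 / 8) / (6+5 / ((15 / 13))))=-39285 / 13144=-2.99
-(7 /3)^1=-7 /3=-2.33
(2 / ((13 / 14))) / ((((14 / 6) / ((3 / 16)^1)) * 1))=9 / 52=0.17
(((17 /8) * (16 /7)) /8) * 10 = 85 /14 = 6.07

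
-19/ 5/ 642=-19/ 3210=-0.01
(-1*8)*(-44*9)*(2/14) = 3168/7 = 452.57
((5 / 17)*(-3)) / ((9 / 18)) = -30 / 17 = -1.76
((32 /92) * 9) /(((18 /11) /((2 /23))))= 88 /529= 0.17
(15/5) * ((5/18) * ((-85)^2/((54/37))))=1336625/324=4125.39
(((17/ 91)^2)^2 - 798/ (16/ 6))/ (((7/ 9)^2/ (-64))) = 106380726925968/ 3360173089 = 31659.30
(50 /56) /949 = 25 /26572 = 0.00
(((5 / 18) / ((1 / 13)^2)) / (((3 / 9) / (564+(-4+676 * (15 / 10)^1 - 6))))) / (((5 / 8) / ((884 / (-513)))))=-937011712 / 1539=-608844.52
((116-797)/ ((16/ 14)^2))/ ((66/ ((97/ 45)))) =-1078931/ 63360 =-17.03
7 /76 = 0.09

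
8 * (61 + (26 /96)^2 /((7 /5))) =984653 /2016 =488.42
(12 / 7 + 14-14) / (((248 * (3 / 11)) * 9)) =11 / 3906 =0.00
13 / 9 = 1.44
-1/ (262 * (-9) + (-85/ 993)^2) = 986049/ 2325096317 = 0.00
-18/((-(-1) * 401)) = -18/401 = -0.04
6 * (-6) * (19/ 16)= -171/ 4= -42.75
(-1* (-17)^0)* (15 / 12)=-5 / 4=-1.25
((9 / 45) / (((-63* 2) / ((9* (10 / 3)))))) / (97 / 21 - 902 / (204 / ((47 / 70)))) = -340 / 11783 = -0.03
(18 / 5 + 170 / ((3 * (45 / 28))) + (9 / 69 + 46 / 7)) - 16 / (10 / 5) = 816391 / 21735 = 37.56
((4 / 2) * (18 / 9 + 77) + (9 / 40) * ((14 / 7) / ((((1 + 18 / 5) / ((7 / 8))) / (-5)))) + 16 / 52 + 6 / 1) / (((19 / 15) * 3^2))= 2613335 / 181792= 14.38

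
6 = 6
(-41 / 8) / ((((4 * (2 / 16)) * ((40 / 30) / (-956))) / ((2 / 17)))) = 29397 / 34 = 864.62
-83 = -83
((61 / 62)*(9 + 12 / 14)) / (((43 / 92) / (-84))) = -2323368 / 1333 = -1742.96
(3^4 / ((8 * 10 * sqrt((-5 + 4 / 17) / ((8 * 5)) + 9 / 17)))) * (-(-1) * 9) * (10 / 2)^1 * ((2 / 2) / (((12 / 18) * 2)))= 729 * sqrt(5270) / 992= 53.35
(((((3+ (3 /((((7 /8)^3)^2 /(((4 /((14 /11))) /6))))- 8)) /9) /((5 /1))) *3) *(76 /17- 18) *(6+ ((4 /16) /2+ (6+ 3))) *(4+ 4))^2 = 5242837745525281924 /196006468053361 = 26748.29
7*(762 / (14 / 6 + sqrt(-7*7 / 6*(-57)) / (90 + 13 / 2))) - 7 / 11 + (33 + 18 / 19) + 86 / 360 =2119.66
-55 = -55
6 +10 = 16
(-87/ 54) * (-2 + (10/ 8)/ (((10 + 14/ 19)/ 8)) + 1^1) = 203/ 1836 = 0.11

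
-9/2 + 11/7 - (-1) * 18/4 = 11/7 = 1.57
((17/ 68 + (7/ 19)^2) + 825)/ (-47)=-1191857/ 67868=-17.56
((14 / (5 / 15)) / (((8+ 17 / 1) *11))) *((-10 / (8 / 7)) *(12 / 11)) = -1.46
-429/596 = -0.72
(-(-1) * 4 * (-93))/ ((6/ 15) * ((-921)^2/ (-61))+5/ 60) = 1361520/ 20357479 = 0.07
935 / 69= 13.55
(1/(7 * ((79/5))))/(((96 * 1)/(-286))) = -715/26544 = -0.03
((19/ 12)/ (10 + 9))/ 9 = 1/ 108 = 0.01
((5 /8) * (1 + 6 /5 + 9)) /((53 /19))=133 /53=2.51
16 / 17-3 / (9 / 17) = -241 / 51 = -4.73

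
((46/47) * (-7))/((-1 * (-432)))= -161/10152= -0.02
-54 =-54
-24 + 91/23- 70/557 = -20.17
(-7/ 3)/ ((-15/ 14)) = 98/ 45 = 2.18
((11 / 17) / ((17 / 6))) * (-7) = -462 / 289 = -1.60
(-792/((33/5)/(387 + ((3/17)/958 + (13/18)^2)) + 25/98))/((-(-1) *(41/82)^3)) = -288565319306880/12393977983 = -23282.70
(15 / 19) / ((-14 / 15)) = -225 / 266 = -0.85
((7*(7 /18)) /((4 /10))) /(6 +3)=245 /324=0.76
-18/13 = -1.38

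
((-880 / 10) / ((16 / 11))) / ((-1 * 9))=121 / 18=6.72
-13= -13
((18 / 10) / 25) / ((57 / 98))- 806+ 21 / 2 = -3778037 / 4750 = -795.38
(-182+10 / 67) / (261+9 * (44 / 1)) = -12184 / 44019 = -0.28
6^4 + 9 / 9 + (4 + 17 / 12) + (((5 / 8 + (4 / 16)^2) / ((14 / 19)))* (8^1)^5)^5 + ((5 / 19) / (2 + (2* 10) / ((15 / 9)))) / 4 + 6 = 204736868526640650523791001537 / 7663992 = 26714128684716874772806.52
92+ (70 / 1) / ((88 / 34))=2619 / 22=119.05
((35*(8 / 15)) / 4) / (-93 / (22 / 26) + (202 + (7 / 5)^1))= 385 / 7713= 0.05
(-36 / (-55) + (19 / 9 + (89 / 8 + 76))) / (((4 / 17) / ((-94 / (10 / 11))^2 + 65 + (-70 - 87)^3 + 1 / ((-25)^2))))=-1474326309.95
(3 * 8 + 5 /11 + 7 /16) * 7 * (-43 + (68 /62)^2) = -1231801389 /169136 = -7282.90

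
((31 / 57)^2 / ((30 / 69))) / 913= 22103 / 29663370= 0.00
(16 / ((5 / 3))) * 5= 48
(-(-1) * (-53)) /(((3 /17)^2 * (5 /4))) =-61268 /45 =-1361.51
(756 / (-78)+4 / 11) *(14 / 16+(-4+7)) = -20677 / 572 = -36.15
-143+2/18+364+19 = 2161/9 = 240.11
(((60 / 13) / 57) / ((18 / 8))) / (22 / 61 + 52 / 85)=207400 / 5604183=0.04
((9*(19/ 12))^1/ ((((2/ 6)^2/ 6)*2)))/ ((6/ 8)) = 513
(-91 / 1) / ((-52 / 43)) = 301 / 4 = 75.25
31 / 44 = 0.70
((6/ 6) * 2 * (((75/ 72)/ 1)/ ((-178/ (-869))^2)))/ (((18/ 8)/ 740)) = 16330.80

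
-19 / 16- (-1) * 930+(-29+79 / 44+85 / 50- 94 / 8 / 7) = 5554037 / 6160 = 901.63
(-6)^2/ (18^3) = 1/ 162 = 0.01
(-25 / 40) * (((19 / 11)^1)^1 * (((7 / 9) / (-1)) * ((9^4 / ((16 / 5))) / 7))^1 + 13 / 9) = 3105035 / 12672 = 245.03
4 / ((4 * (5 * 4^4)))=1 / 1280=0.00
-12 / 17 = -0.71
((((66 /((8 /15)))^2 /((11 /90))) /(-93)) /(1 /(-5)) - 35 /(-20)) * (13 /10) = 21723767 /2480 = 8759.58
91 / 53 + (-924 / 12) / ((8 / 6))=-11879 / 212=-56.03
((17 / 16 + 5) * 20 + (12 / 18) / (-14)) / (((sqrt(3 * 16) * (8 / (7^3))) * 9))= 498869 * sqrt(3) / 10368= 83.34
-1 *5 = -5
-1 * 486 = -486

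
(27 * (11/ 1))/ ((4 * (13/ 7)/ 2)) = 79.96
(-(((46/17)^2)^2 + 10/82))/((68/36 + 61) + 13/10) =-16559397090/19782533497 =-0.84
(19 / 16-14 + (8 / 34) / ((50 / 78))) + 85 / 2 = 30.05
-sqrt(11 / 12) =-sqrt(33) / 6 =-0.96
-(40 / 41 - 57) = 2297 / 41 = 56.02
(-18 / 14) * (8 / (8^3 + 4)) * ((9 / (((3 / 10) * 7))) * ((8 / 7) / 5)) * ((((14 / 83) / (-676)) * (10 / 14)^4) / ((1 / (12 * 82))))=88560000 / 70961288489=0.00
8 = 8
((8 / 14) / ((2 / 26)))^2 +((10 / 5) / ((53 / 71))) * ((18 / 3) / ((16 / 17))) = 750677 / 10388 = 72.26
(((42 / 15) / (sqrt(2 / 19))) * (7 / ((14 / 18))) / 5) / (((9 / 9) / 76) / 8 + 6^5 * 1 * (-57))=-0.00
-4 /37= -0.11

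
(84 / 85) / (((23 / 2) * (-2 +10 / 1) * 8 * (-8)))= -0.00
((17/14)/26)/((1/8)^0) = 17/364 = 0.05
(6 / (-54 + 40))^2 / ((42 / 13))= 39 / 686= 0.06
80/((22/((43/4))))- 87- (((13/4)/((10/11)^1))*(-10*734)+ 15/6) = 288091/11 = 26190.09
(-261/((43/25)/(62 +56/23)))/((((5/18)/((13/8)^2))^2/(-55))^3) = 3187220096386507275314099451/2654826659840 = 1200537927616936.52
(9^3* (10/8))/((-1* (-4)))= 3645/16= 227.81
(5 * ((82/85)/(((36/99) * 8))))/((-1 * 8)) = -451/2176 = -0.21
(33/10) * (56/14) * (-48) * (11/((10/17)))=-296208/25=-11848.32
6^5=7776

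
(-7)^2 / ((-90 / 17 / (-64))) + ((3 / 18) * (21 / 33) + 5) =591487 / 990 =597.46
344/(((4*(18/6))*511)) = 86/1533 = 0.06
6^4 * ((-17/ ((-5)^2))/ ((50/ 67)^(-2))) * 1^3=-2203200/ 4489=-490.80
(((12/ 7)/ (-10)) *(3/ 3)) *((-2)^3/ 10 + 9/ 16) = 57/ 1400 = 0.04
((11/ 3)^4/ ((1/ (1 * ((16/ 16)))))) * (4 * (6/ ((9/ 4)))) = 468512/ 243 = 1928.03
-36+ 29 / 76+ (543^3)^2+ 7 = 25632972850442020.38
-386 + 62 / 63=-24256 / 63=-385.02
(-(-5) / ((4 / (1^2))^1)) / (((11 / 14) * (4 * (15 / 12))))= 7 / 22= 0.32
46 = 46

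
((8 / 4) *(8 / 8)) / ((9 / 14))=28 / 9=3.11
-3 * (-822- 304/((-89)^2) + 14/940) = 9180859719/3722870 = 2466.07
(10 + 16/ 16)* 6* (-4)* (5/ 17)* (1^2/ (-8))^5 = 165/ 69632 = 0.00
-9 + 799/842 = -6779/842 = -8.05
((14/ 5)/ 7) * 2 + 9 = 9.80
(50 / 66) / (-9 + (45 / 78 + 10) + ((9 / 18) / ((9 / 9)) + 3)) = 0.15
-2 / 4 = -1 / 2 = -0.50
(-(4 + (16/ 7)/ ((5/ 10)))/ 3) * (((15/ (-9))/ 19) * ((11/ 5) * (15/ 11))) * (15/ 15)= 100/ 133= 0.75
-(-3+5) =-2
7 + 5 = 12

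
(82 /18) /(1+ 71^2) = 41 /45378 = 0.00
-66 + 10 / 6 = -64.33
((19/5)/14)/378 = 19/26460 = 0.00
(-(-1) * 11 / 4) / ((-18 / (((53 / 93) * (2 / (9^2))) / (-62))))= 0.00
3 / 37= 0.08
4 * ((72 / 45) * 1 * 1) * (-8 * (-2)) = 512 / 5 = 102.40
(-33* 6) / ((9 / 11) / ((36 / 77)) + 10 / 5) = -52.80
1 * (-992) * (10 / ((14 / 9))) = -44640 / 7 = -6377.14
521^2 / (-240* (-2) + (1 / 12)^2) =39087504 / 69121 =565.49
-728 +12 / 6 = -726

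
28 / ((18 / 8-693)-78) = -112 / 3075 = -0.04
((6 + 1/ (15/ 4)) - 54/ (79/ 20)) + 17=9.60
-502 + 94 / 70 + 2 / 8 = -70057 / 140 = -500.41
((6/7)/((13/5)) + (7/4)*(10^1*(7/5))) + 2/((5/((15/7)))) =4675/182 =25.69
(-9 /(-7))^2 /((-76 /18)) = -0.39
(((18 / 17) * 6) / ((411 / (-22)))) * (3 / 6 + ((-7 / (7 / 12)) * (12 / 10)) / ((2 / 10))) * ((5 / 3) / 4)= 23595 / 2329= 10.13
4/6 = 2/3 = 0.67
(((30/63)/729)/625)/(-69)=-2/132040125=-0.00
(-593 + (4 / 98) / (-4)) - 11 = -59193 / 98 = -604.01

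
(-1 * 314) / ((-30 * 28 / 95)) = 2983 / 84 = 35.51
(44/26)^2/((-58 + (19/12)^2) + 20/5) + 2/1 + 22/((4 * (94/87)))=1657326107/235589380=7.03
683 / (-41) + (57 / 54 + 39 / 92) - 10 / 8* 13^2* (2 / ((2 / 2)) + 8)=-72230449 / 33948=-2127.68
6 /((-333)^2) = 2 /36963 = 0.00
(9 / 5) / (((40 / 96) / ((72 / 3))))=2592 / 25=103.68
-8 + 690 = 682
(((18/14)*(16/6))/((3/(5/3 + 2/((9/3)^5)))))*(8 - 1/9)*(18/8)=57794/1701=33.98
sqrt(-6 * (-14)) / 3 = 2 * sqrt(21) / 3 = 3.06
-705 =-705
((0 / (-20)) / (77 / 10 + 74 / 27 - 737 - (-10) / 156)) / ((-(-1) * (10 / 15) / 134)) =0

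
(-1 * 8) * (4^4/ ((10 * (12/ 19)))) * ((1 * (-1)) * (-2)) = -9728/ 15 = -648.53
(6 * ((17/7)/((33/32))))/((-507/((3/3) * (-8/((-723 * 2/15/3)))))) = -0.01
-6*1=-6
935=935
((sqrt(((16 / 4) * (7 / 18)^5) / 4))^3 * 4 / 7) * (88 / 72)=0.00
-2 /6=-1 /3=-0.33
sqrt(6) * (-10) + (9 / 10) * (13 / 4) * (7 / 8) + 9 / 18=-21.44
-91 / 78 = -7 / 6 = -1.17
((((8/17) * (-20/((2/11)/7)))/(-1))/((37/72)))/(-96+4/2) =-221760/29563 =-7.50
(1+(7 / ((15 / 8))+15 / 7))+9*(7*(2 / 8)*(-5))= -30187 / 420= -71.87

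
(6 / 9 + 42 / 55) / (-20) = -59 / 825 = -0.07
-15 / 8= -1.88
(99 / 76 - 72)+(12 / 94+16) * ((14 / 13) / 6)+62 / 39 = -3074663 / 46436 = -66.21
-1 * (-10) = 10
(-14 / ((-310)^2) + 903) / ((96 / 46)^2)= 22952856647 / 110707200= 207.33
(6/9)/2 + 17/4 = 55/12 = 4.58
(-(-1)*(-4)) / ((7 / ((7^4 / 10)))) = -686 / 5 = -137.20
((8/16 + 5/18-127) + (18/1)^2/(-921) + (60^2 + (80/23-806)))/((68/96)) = 3770.69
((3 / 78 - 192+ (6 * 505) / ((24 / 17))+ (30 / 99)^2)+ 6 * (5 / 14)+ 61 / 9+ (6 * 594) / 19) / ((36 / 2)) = 16199403371 / 135567432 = 119.49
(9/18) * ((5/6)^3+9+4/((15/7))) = 12361/2160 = 5.72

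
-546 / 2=-273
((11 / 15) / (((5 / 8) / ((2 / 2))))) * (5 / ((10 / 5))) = 44 / 15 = 2.93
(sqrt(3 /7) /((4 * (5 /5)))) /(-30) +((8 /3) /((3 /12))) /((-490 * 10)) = -sqrt(21) /840-8 /3675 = -0.01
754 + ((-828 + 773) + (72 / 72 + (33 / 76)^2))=4044289 / 5776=700.19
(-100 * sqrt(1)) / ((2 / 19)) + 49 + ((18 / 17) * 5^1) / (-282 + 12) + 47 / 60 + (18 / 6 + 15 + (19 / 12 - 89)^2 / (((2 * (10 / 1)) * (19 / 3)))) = -254857007 / 310080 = -821.91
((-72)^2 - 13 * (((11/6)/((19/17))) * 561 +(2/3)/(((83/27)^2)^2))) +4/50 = -305638288228629/45085404950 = -6779.10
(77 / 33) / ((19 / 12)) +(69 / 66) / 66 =1.49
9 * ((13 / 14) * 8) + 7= 73.86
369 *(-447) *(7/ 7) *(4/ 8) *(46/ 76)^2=-87254847/ 2888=-30212.90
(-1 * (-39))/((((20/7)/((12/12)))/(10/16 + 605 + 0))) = 8266.78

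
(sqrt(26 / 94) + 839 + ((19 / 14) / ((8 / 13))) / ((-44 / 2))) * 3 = 3 * sqrt(611) / 47 + 6201147 / 2464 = 2518.28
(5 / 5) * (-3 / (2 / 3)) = -9 / 2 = -4.50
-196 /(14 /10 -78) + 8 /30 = 16232 /5745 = 2.83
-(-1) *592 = 592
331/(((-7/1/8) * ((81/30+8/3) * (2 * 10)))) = -3972/1127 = -3.52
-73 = -73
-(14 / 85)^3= -2744 / 614125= -0.00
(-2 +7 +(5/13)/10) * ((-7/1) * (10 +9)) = -17423/26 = -670.12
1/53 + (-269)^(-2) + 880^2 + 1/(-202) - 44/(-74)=22197251804778167/28663784042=774400.61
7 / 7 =1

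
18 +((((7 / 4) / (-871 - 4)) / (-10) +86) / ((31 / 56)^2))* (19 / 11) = 9740678 / 19375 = 502.74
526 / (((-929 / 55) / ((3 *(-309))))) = 26818110 / 929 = 28867.72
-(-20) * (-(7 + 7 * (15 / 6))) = -490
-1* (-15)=15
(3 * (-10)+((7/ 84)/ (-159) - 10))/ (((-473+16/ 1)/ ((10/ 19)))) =381605/ 8283582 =0.05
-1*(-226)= 226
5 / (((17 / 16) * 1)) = 80 / 17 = 4.71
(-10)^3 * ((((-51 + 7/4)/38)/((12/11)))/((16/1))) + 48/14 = 1983677/25536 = 77.68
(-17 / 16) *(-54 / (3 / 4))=76.50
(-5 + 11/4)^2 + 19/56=605/112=5.40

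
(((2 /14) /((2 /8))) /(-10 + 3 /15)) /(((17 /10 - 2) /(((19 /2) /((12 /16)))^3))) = 10974400 /27783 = 395.00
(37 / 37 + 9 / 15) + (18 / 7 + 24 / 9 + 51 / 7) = 1483 / 105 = 14.12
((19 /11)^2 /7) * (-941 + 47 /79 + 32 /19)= -400.09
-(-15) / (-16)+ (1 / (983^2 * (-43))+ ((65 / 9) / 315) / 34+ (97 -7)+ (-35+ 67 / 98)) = 2455752600627947 / 44856511375536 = 54.75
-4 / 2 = -2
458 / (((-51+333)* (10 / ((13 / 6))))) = 2977 / 8460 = 0.35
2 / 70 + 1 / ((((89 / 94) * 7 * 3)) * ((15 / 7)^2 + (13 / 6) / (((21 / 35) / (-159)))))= 2971487 / 104324465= 0.03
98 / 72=49 / 36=1.36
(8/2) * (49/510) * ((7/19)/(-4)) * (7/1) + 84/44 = 177079/106590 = 1.66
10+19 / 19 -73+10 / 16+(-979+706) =-334.38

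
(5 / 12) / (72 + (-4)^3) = 5 / 96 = 0.05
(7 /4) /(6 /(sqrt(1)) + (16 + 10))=7 /128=0.05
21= 21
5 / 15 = 0.33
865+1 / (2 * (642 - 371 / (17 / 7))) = 865.00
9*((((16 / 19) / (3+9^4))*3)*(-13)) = -468 / 10393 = -0.05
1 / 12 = 0.08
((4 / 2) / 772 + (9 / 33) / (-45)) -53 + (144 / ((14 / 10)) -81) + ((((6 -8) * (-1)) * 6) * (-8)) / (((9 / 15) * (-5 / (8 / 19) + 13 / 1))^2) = -8733595327 / 36112230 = -241.85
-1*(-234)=234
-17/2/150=-17/300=-0.06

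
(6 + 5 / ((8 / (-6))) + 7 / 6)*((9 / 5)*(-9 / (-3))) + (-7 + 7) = 369 / 20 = 18.45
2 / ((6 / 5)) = 5 / 3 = 1.67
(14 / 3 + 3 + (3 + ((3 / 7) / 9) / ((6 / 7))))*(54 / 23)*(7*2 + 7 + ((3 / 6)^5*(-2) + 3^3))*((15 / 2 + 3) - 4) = 5773209 / 736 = 7844.03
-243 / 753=-81 / 251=-0.32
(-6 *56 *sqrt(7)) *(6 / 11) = -2016 *sqrt(7) / 11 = -484.89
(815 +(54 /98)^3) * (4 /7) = 383614472 /823543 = 465.81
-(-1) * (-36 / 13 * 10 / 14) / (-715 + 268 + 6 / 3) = 36 / 8099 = 0.00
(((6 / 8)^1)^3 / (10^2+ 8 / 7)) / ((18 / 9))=63 / 30208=0.00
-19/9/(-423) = 19/3807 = 0.00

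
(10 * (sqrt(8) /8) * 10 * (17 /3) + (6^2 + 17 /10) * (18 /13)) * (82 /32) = 10701 /80 + 17425 * sqrt(2) /48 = 647.15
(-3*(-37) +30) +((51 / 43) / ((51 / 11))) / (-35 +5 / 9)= 1879431 / 13330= 140.99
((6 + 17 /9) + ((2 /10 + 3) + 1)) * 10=1088 /9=120.89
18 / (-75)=-6 / 25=-0.24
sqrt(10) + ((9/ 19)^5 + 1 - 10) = -22225842/ 2476099 + sqrt(10) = -5.81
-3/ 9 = -1/ 3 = -0.33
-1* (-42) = 42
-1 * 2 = -2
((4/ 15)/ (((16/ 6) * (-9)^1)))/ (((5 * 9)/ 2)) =-1/ 2025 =-0.00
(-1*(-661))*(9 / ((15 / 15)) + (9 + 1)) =12559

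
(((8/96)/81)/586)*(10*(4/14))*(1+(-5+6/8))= -65/3987144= -0.00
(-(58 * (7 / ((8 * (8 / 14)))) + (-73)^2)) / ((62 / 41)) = -3554085 / 992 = -3582.75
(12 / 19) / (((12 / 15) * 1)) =15 / 19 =0.79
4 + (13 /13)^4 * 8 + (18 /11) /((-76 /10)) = 2463 /209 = 11.78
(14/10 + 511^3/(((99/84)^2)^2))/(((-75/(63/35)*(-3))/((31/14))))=1225075.12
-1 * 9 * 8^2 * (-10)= 5760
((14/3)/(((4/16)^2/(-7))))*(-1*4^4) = 401408/3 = 133802.67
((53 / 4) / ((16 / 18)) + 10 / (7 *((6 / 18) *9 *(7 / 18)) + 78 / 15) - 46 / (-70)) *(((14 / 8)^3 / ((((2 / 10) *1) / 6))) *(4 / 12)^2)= 358965719 / 1231872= 291.40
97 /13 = 7.46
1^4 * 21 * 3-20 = 43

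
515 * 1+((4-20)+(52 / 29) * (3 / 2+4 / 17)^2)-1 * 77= 3582035 / 8381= 427.40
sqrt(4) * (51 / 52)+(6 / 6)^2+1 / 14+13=1459 / 91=16.03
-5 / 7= -0.71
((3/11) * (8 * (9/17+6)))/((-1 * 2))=-1332/187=-7.12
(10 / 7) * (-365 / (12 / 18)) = -5475 / 7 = -782.14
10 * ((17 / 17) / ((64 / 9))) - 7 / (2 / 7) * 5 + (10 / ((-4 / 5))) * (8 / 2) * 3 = -271.09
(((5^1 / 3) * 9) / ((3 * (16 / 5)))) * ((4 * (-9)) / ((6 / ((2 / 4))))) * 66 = -2475 / 8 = -309.38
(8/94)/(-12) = -1/141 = -0.01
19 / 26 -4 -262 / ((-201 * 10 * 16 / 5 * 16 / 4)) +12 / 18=-433529 / 167232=-2.59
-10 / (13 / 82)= -820 / 13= -63.08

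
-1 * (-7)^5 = 16807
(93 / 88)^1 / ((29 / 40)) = 465 / 319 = 1.46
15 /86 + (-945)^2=893025.17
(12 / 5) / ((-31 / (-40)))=96 / 31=3.10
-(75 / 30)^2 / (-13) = 25 / 52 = 0.48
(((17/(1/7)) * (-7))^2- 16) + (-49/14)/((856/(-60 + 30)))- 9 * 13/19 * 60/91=78995605029/113848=693869.06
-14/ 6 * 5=-35/ 3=-11.67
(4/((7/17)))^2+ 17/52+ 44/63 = 2187545/22932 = 95.39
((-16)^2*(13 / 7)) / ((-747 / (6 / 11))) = -6656 / 19173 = -0.35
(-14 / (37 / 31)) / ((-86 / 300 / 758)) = 49345800 / 1591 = 31015.59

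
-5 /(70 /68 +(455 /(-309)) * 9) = 3502 /8561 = 0.41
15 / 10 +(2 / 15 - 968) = -28991 / 30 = -966.37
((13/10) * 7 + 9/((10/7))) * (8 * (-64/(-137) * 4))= 157696/685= 230.21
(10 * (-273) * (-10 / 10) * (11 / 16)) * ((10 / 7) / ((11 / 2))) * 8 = 3900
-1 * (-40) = 40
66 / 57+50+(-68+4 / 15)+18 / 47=-216898 / 13395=-16.19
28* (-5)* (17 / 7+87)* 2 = -25040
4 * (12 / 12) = 4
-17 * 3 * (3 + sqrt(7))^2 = -816 - 306 * sqrt(7) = -1625.60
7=7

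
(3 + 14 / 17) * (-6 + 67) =3965 / 17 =233.24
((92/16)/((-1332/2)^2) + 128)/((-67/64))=-908402780/7429563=-122.27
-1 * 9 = -9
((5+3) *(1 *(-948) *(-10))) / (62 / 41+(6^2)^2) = 1554720 / 26599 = 58.45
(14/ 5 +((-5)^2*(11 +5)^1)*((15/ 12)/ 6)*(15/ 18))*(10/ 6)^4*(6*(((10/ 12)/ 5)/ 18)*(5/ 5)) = 406375/ 13122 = 30.97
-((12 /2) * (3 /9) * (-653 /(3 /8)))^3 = 1140511035392 /27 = 42241149458.96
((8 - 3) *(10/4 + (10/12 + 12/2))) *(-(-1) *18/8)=105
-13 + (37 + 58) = 82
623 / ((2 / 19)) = 11837 / 2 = 5918.50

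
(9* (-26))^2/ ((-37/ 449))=-24585444/ 37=-664471.46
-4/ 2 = -2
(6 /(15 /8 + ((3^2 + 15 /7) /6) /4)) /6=56 /131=0.43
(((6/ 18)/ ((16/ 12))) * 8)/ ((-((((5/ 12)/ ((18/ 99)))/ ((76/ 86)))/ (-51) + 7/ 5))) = -465120/ 313759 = -1.48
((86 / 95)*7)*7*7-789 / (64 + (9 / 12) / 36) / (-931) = 4441909706 / 14304815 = 310.52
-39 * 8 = -312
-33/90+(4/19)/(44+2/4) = -18361/50730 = -0.36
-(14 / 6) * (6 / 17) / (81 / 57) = -266 / 459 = -0.58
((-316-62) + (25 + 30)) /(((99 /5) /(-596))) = 962540 /99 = 9722.63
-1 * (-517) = 517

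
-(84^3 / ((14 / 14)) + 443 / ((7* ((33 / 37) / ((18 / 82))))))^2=-3501448199668921401 / 9966649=-351316495611.41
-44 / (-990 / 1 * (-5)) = -2 / 225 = -0.01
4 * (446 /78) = 892 /39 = 22.87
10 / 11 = 0.91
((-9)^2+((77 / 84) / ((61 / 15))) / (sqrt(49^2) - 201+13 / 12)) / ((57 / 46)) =137202452 / 2098949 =65.37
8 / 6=4 / 3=1.33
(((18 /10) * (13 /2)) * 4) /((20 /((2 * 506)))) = 59202 /25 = 2368.08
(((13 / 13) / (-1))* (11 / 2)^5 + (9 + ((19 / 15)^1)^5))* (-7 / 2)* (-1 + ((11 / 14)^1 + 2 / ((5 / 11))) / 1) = 73551.54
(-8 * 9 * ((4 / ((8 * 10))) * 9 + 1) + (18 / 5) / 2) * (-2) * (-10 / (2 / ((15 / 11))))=-15390 / 11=-1399.09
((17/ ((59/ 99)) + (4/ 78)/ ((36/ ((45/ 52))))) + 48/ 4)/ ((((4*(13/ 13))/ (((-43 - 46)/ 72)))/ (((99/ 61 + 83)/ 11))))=-2227761756419/ 23122509696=-96.35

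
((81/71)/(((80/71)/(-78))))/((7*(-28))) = 3159/7840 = 0.40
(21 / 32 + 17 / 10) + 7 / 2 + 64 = 11177 / 160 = 69.86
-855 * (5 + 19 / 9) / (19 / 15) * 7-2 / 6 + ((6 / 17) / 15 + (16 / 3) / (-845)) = -482668541 / 14365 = -33600.32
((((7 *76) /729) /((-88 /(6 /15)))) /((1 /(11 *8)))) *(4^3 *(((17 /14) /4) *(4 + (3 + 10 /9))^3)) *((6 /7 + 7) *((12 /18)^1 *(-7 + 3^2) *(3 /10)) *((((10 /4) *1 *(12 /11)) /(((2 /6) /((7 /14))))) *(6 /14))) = -16083518848 /964467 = -16676.07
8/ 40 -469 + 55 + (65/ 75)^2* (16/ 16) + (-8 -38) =-103286/ 225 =-459.05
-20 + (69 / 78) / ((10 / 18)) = -2393 / 130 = -18.41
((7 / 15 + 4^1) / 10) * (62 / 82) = 2077 / 6150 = 0.34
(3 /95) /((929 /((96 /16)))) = 18 /88255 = 0.00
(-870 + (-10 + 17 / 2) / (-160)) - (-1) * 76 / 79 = -21969043 / 25280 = -869.03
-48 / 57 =-16 / 19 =-0.84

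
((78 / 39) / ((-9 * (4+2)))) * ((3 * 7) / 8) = -7 / 72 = -0.10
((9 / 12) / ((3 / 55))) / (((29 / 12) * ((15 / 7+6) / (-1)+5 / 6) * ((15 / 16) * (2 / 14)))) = -51744 / 8903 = -5.81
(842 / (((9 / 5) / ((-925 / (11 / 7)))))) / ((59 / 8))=-218078000 / 5841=-37335.73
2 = 2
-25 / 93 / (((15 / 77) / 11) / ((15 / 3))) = -21175 / 279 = -75.90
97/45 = 2.16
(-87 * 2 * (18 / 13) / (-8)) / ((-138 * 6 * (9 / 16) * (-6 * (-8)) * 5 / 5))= -29 / 21528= -0.00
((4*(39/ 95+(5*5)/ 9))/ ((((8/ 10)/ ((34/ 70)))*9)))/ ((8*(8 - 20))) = -23171/ 2585520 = -0.01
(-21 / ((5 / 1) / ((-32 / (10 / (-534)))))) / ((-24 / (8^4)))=30621696 / 25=1224867.84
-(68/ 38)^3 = -39304/ 6859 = -5.73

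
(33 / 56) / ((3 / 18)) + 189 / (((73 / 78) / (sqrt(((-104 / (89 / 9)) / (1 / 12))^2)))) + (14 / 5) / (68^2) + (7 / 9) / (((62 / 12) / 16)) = 1246389028019539 / 48893563320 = 25491.88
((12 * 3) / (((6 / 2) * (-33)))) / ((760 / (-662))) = 331 / 1045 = 0.32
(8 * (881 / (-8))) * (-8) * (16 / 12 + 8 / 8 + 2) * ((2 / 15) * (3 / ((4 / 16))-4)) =1465984 / 45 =32577.42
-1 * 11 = -11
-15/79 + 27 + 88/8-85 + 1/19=-70753/1501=-47.14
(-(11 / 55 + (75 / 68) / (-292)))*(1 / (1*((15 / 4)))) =-19481 / 372300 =-0.05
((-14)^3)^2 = 7529536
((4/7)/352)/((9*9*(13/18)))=1/36036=0.00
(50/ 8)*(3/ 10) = 15/ 8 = 1.88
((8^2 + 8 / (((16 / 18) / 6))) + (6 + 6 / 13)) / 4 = 809 / 26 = 31.12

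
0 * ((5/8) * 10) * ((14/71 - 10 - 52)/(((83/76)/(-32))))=0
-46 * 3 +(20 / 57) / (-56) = -110129 / 798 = -138.01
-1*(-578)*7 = 4046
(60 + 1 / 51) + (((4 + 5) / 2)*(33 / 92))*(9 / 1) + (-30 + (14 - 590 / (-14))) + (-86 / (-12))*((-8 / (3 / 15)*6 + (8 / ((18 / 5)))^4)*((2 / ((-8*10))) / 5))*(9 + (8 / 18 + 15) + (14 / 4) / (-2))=5353346592947 / 19394053560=276.03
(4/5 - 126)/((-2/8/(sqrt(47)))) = 2504* sqrt(47)/5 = 3433.31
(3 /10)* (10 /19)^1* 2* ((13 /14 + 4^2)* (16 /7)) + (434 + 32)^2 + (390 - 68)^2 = 298713416 /931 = 320852.22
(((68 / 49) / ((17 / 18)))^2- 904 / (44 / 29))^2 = 245835117556900 / 697540921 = 352431.10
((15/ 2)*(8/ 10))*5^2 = 150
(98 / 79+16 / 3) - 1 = 1321 / 237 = 5.57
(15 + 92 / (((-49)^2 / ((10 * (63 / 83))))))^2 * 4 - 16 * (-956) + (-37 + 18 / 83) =16194.46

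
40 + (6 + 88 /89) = 4182 /89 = 46.99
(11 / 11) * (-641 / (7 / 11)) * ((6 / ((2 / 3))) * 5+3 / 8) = -2559513 / 56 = -45705.59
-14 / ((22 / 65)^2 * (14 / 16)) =-139.67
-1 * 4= -4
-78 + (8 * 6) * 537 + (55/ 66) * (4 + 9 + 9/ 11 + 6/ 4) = 3393821/ 132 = 25710.77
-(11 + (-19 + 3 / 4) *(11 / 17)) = 55 / 68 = 0.81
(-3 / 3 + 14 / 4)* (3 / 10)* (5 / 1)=15 / 4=3.75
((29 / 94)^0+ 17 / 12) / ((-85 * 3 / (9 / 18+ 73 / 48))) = -0.02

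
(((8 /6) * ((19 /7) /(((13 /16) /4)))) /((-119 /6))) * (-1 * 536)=5214208 /10829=481.50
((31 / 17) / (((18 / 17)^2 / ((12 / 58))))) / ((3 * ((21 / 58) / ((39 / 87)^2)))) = 89063 / 1430541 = 0.06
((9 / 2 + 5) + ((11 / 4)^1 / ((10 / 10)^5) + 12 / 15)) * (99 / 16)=25839 / 320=80.75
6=6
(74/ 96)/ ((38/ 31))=1147/ 1824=0.63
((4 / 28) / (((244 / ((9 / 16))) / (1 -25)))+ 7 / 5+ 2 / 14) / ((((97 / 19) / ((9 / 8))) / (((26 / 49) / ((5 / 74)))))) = 2156374467 / 811812400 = 2.66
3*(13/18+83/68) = 1189/204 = 5.83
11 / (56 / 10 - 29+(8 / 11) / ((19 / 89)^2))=-218405 / 147767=-1.48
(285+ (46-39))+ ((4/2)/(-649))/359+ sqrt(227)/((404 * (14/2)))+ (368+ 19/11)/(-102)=sqrt(227)/2828+ 6853260613/23765082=288.38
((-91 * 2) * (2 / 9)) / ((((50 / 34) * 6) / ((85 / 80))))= -26299 / 5400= -4.87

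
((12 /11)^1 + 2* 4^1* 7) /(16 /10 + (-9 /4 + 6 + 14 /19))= 238640 /25443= 9.38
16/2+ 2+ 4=14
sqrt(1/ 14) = sqrt(14)/ 14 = 0.27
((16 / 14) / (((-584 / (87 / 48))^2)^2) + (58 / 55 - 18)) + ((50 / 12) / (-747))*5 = -13954405156143571208153 / 822136477904189521920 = -16.97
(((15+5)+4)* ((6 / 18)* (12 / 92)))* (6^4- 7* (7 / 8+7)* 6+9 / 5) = 116046 / 115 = 1009.10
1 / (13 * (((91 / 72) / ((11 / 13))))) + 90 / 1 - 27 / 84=5519835 / 61516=89.73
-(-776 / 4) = 194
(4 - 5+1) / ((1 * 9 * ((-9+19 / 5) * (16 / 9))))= 0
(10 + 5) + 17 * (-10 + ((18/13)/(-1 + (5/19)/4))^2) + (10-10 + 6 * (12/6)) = -90011639/851929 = -105.66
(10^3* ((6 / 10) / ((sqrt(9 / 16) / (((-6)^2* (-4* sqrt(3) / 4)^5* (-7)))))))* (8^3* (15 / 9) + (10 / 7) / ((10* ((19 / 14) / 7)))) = 29442873600* sqrt(3) / 19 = 2684029105.05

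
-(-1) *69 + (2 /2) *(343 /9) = 964 /9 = 107.11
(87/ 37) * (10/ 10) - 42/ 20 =93/ 370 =0.25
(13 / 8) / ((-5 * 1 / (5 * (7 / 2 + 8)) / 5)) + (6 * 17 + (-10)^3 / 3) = -15589 / 48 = -324.77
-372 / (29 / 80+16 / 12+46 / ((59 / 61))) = -5267520 / 697453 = -7.55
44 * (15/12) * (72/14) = 1980/7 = 282.86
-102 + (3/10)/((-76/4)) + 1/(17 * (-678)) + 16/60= -18568722/182495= -101.75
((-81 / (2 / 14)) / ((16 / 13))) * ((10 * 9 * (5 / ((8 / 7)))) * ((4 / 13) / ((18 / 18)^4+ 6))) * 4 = -127575 / 4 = -31893.75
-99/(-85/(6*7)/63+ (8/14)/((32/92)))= -130977/2131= -61.46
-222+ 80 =-142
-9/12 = -3/4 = -0.75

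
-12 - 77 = -89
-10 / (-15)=2 / 3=0.67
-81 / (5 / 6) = -486 / 5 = -97.20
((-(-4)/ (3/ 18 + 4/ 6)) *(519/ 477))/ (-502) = -692/ 66515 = -0.01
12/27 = 4/9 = 0.44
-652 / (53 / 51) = -33252 / 53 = -627.40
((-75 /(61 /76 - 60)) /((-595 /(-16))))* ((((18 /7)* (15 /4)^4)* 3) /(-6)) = -129853125 /14990668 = -8.66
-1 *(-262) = 262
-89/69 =-1.29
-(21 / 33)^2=-49 / 121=-0.40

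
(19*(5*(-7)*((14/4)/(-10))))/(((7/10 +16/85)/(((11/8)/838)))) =870485/2024608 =0.43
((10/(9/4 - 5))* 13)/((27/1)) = -520/297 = -1.75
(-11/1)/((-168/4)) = 11/42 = 0.26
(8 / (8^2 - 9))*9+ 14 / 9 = 1418 / 495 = 2.86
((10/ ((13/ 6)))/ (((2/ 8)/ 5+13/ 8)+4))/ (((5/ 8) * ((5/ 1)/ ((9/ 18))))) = 0.13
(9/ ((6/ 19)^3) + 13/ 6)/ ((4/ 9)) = 20733/ 32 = 647.91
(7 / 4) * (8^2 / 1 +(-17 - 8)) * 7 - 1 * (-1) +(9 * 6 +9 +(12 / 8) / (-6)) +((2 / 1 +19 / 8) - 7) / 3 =4325 / 8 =540.62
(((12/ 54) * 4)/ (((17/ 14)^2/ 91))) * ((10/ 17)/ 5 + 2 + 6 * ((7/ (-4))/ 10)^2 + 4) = 382131841/ 1105425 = 345.69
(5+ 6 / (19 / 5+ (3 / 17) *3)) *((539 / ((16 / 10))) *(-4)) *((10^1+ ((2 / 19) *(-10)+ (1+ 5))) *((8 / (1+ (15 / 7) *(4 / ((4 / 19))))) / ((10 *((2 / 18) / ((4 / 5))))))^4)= -1813372994043072 / 38781347865625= -46.76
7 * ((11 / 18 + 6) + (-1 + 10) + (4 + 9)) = 3605 / 18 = 200.28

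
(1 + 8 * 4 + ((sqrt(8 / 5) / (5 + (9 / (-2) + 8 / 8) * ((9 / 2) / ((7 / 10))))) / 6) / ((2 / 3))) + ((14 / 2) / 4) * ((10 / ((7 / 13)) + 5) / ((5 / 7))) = 363 / 4 - sqrt(10) / 175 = 90.73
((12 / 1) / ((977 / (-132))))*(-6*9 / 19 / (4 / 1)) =21384 / 18563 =1.15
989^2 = 978121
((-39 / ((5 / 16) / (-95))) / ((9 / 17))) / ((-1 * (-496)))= 4199 / 93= 45.15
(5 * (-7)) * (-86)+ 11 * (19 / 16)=48369 / 16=3023.06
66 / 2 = 33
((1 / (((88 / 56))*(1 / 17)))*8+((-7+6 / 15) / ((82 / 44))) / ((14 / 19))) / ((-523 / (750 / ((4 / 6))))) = -290306925 / 1651111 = -175.83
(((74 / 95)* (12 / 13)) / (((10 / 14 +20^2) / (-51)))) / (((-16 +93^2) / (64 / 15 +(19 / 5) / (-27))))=-1154104 / 26387843625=-0.00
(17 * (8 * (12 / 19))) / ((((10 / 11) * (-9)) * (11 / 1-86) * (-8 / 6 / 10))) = -1496 / 1425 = -1.05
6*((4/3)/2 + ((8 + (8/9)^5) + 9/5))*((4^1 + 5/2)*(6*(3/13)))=595.17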